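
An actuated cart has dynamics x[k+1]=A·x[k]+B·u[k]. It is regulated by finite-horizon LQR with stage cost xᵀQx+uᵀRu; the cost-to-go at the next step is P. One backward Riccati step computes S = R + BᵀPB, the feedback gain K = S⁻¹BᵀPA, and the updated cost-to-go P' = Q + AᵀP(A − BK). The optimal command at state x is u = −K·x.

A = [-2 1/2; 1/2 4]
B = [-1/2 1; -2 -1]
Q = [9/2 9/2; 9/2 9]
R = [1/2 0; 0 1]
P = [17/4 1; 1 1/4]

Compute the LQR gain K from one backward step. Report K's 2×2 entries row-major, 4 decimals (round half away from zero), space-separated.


1.2872 -1.0907 -0.6008 0.3476

BᵀP = [-4.1250 -1.0000; 3.2500 0.7500]
S = R + BᵀPB = [1/2 0; 0 1] + [4.0625 -3.1250; -3.1250 2.5000] = [4.5625 -3.1250; -3.1250 3.5000]
BᵀPA = [7.7500 -6.0625; -6.1250 4.6250]
K = S⁻¹·BᵀPA = [1.2872 -1.0907; -0.6008 0.3476]
A−BK = [-0.7557 -0.3929; 2.4736 2.1662]
AᵀP(A−BK) = [1.4074 -0.9181; -0.9181 0.8426]
P' = Q + AᵀP(A−BK) = [5.9074 3.5819; 3.5819 9.8426]
tr(P') = 15.7500


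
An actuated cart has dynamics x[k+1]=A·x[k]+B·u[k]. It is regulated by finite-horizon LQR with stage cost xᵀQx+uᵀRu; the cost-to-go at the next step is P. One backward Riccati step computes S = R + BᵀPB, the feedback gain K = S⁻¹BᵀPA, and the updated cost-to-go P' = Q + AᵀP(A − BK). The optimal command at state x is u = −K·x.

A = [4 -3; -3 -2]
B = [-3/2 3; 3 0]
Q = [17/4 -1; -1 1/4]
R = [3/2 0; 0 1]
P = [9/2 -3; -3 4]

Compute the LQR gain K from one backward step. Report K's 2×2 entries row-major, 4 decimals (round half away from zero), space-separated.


-0.9735 -0.5458 0.8434 -1.1636

BᵀP = [-15.7500 16.5000; 13.5000 -9.0000]
S = R + BᵀPB = [3/2 0; 0 1] + [73.1250 -47.2500; -47.2500 40.5000] = [74.6250 -47.2500; -47.2500 41.5000]
BᵀPA = [-112.5000 14.2500; 81.0000 -22.5000]
K = S⁻¹·BᵀPA = [-0.9735 -0.5458; 0.8434 -1.1636]
A−BK = [0.0095 -0.3280; -0.0794 -0.3627]
AᵀP(A−BK) = [2.1631 -0.1510; -0.1510 2.0972]
P' = Q + AᵀP(A−BK) = [6.4131 -1.1510; -1.1510 2.3472]
tr(P') = 8.7603


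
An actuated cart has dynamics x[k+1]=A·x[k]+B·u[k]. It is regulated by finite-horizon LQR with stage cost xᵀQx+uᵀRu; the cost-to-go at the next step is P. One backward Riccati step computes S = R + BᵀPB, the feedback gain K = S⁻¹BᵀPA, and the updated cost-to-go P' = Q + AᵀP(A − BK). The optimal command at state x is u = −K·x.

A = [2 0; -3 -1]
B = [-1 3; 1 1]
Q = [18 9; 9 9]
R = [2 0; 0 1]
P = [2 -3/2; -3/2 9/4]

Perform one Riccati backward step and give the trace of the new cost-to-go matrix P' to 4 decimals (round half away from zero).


37.1328

BᵀP = [-3.5000 3.7500; 4.5000 -2.2500]
S = R + BᵀPB = [2 0; 0 1] + [7.2500 -6.7500; -6.7500 11.2500] = [9.2500 -6.7500; -6.7500 12.2500]
BᵀPA = [-18.2500 -3.7500; 15.7500 2.2500]
K = S⁻¹·BᵀPA = [-1.7306 -0.4539; 0.3321 -0.0664]
A−BK = [-0.7269 -0.2546; -1.6015 -0.4797]
AᵀP(A−BK) = [9.4354 2.5129; 2.5129 0.6974]
P' = Q + AᵀP(A−BK) = [27.4354 11.5129; 11.5129 9.6974]
tr(P') = 37.1328


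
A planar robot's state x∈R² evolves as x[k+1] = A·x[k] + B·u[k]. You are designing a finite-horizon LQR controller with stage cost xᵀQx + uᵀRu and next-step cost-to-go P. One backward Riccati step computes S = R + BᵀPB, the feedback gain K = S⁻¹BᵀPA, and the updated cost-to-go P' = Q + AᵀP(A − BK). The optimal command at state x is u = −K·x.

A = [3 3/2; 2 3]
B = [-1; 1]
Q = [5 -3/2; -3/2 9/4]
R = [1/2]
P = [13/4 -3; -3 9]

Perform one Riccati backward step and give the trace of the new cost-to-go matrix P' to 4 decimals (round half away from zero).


BᵀP = [-6.2500 12.0000]
S = R + BᵀPB = [1/2] + [18.2500] = [18.7500]
BᵀPA = [5.2500 26.6250]
K = S⁻¹·BᵀPA = [0.2800 1.4200]
A−BK = [3.2800 2.9200; 1.7200 1.5800]
AᵀP(A−BK) = [27.7800 25.1700; 25.1700 23.5050]
P' = Q + AᵀP(A−BK) = [32.7800 23.6700; 23.6700 25.7550]
tr(P') = 58.5350

58.5350


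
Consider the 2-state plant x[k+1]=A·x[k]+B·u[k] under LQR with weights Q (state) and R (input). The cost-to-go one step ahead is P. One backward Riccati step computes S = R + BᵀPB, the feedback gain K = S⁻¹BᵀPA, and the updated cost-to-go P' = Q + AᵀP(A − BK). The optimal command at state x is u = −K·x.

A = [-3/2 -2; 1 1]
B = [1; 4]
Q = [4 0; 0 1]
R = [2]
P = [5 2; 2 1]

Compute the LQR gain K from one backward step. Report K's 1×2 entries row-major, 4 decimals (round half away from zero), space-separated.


BᵀP = [13.0000 6.0000]
S = R + BᵀPB = [2] + [37.0000] = [39.0000]
BᵀPA = [-13.5000 -20.0000]
K = S⁻¹·BᵀPA = [-0.3462 -0.5128]
A−BK = [-1.1538 -1.4872; 2.3846 3.0513]
AᵀP(A−BK) = [1.5769 2.0769; 2.0769 2.7436]
P' = Q + AᵀP(A−BK) = [5.5769 2.0769; 2.0769 3.7436]
tr(P') = 9.3205

-0.3462 -0.5128


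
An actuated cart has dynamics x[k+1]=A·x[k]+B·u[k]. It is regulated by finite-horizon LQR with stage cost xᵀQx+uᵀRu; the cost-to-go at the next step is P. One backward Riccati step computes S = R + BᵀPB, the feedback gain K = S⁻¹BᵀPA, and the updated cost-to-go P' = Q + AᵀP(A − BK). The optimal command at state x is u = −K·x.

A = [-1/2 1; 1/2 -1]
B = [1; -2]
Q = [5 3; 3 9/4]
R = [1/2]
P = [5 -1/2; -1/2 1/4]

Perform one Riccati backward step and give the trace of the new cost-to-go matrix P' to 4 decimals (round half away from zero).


BᵀP = [6.0000 -1.0000]
S = R + BᵀPB = [1/2] + [8.0000] = [8.5000]
BᵀPA = [-3.5000 7.0000]
K = S⁻¹·BᵀPA = [-0.4118 0.8235]
A−BK = [-0.0882 0.1765; -0.3235 0.6471]
AᵀP(A−BK) = [0.1213 -0.2426; -0.2426 0.4853]
P' = Q + AᵀP(A−BK) = [5.1213 2.7574; 2.7574 2.7353]
tr(P') = 7.8566

7.8566


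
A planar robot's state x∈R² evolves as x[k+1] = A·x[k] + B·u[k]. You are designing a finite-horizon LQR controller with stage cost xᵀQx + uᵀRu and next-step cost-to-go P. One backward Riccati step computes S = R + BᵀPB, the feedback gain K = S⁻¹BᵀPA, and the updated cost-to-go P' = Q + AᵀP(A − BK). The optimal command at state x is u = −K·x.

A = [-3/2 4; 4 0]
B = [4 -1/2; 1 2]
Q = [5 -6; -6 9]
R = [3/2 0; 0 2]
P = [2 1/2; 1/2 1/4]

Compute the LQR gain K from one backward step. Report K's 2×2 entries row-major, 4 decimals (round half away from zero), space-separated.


BᵀP = [8.5000 2.2500; 0.0000 0.2500]
S = R + BᵀPB = [3/2 0; 0 2] + [36.2500 0.2500; 0.2500 0.5000] = [37.7500 0.2500; 0.2500 2.5000]
BᵀPA = [-3.7500 34.0000; 1.0000 0.0000]
K = S⁻¹·BᵀPA = [-0.1021 0.9013; 0.4102 -0.0901]
A−BK = [-0.8867 0.3499; 3.2816 -0.7210]
AᵀP(A−BK) = [1.7071 -0.5302; -0.5302 1.3572]
P' = Q + AᵀP(A−BK) = [6.7071 -6.5302; -6.5302 10.3572]
tr(P') = 17.0643

-0.1021 0.9013 0.4102 -0.0901


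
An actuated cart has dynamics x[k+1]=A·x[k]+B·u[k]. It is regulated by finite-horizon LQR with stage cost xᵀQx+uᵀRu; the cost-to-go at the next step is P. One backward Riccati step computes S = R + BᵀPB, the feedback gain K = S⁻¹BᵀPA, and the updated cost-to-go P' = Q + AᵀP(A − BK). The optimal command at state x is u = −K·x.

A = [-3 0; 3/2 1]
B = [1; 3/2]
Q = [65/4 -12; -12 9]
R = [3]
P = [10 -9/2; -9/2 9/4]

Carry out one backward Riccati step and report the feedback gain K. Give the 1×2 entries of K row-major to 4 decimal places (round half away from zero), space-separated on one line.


-2.5068 -0.2466

BᵀP = [3.2500 -1.1250]
S = R + BᵀPB = [3] + [1.5625] = [4.5625]
BᵀPA = [-11.4375 -1.1250]
K = S⁻¹·BᵀPA = [-2.5068 -0.2466]
A−BK = [-0.4932 0.2466; 5.2603 1.3699]
AᵀP(A−BK) = [106.8904 14.0548; 14.0548 1.9726]
P' = Q + AᵀP(A−BK) = [123.1404 2.0548; 2.0548 10.9726]
tr(P') = 134.1130


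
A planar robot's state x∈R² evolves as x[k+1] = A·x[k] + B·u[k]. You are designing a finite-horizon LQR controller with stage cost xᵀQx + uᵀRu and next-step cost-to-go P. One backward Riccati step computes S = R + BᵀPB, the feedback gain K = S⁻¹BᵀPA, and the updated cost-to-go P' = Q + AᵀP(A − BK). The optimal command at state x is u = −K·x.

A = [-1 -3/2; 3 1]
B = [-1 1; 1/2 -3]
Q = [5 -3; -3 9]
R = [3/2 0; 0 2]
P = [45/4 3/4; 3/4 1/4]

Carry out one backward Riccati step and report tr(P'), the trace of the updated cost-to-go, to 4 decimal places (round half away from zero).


BᵀP = [-10.8750 -0.6250; 9.0000 0.0000]
S = R + BᵀPB = [3/2 0; 0 2] + [10.5625 -9.0000; -9.0000 9.0000] = [12.0625 -9.0000; -9.0000 11.0000]
BᵀPA = [9.0000 15.6875; -9.0000 -13.5000]
K = S⁻¹·BᵀPA = [0.3482 0.9879; -0.5333 -0.4190]
A−BK = [-0.1185 -0.0931; 1.2261 -0.7509]
AᵀP(A−BK) = [1.0665 0.8380; 0.8380 2.1584]
P' = Q + AᵀP(A−BK) = [6.0665 -2.1620; -2.1620 11.1584]
tr(P') = 17.2249

17.2249


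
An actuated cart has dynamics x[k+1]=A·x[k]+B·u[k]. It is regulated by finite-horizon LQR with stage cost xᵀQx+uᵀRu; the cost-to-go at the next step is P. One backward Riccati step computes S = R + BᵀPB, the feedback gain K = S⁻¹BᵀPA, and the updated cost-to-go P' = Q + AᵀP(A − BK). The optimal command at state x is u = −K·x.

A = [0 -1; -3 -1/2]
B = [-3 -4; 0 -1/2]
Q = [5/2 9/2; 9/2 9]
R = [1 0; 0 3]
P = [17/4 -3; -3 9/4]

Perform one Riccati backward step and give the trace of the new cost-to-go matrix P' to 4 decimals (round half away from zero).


BᵀP = [-12.7500 9.0000; -15.5000 10.8750]
S = R + BᵀPB = [1 0; 0 3] + [38.2500 46.5000; 46.5000 56.5625] = [39.2500 46.5000; 46.5000 59.5625]
BᵀPA = [-27.0000 8.2500; -32.6250 10.0625]
K = S⁻¹·BᵀPA = [-0.5190 0.1338; -0.1426 0.0645]
A−BK = [-2.1273 -0.3407; -3.0713 -0.4677]
AᵀP(A−BK) = [1.5858 0.0913; 0.0913 0.0598]
P' = Q + AᵀP(A−BK) = [4.0858 4.5913; 4.5913 9.0598]
tr(P') = 13.1456

13.1456


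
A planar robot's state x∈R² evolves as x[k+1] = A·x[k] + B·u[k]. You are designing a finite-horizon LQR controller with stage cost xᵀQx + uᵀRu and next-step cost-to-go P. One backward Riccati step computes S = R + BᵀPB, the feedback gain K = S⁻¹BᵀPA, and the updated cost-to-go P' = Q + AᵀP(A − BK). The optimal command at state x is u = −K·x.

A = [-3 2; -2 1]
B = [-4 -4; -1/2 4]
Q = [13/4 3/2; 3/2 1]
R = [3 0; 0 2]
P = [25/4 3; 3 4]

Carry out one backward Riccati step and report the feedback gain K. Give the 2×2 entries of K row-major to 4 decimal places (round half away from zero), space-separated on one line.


1.0632 -0.6388 -0.3165 0.1420

BᵀP = [-26.5000 -14.0000; -13.0000 4.0000]
S = R + BᵀPB = [3 0; 0 2] + [113.0000 50.0000; 50.0000 68.0000] = [116.0000 50.0000; 50.0000 70.0000]
BᵀPA = [107.5000 -67.0000; 31.0000 -22.0000]
K = S⁻¹·BᵀPA = [1.0632 -0.6388; -0.3165 0.1420]
A−BK = [-0.0135 0.0128; -0.2022 0.1126]
AᵀP(A−BK) = [3.7725 -2.2319; -2.2319 1.3249]
P' = Q + AᵀP(A−BK) = [7.0225 -0.7319; -0.7319 2.3249]
tr(P') = 9.3474


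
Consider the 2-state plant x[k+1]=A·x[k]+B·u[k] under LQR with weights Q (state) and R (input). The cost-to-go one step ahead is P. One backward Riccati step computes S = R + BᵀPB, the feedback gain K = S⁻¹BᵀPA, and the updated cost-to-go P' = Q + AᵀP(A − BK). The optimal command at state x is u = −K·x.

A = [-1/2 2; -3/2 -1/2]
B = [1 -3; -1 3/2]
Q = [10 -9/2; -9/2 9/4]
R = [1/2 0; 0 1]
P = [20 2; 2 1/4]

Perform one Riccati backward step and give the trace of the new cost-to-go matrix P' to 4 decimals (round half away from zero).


BᵀP = [18.0000 1.7500; -57.0000 -5.6250]
S = R + BᵀPB = [1/2 0; 0 1] + [16.2500 -51.3750; -51.3750 162.5625] = [16.7500 -51.3750; -51.3750 163.5625]
BᵀPA = [-11.6250 35.1250; 36.9375 -111.1875]
K = S⁻¹·BᵀPA = [-0.0374 0.3278; 0.2141 -0.5768]
A−BK = [0.1797 -0.0583; -1.8585 0.6931]
AᵀP(A−BK) = [0.2200 -0.1954; -0.1954 0.4129]
P' = Q + AᵀP(A−BK) = [10.2200 -4.6954; -4.6954 2.6629]
tr(P') = 12.8829

12.8829


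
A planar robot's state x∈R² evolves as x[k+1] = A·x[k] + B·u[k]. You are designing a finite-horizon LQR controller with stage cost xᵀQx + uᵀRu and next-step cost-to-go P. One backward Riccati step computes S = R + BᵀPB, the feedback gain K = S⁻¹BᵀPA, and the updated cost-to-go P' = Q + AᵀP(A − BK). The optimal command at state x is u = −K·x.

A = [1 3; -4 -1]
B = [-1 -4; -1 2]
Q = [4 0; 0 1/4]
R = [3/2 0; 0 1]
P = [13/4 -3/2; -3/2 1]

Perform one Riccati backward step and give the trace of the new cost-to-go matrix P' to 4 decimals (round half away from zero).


7.0642

BᵀP = [-1.7500 0.5000; -16.0000 8.0000]
S = R + BᵀPB = [3/2 0; 0 1] + [1.2500 8.0000; 8.0000 80.0000] = [2.7500 8.0000; 8.0000 81.0000]
BᵀPA = [-3.7500 -5.7500; -48.0000 -56.0000]
K = S⁻¹·BᵀPA = [0.5055 -0.1118; -0.6425 -0.6803]
A−BK = [-1.0646 0.1669; -2.2094 0.2488]
AᵀP(A−BK) = [2.3047 0.1756; 0.1756 0.5094]
P' = Q + AᵀP(A−BK) = [6.3047 0.1756; 0.1756 0.7594]
tr(P') = 7.0642


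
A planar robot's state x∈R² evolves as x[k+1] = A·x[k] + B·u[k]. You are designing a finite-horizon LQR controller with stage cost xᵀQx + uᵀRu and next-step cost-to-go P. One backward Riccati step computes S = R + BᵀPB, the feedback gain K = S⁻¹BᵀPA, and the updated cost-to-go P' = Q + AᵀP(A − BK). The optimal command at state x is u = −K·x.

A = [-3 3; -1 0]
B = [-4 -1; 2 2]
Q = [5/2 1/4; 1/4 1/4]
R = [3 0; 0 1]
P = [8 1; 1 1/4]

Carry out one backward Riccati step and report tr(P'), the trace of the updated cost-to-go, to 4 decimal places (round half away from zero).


BᵀP = [-30.0000 -3.5000; -6.0000 -0.5000]
S = R + BᵀPB = [3 0; 0 1] + [113.0000 23.0000; 23.0000 5.0000] = [116.0000 23.0000; 23.0000 6.0000]
BᵀPA = [93.5000 -90.0000; 18.5000 -18.0000]
K = S⁻¹·BᵀPA = [0.8114 -0.7545; -0.0269 -0.1078]
A−BK = [0.2186 -0.1257; -2.5689 1.7246]
AᵀP(A−BK) = [2.8847 -2.4611; -2.4611 2.1557]
P' = Q + AᵀP(A−BK) = [5.3847 -2.2111; -2.2111 2.4057]
tr(P') = 7.7904

7.7904


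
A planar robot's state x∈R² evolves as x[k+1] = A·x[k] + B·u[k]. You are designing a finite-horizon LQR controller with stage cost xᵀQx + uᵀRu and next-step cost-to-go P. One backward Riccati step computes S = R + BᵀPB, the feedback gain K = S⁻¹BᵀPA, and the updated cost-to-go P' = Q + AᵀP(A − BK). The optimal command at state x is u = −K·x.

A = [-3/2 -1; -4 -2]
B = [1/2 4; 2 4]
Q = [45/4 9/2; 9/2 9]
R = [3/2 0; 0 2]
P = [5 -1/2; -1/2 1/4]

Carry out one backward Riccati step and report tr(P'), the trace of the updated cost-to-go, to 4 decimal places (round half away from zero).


21.7674

BᵀP = [1.5000 0.2500; 18.0000 -1.0000]
S = R + BᵀPB = [3/2 0; 0 2] + [1.2500 7.0000; 7.0000 68.0000] = [2.7500 7.0000; 7.0000 70.0000]
BᵀPA = [-3.2500 -2.0000; -23.0000 -16.0000]
K = S⁻¹·BᵀPA = [-0.4634 -0.1951; -0.2822 -0.2091]
A−BK = [-0.1394 -0.0662; -1.9443 -0.7735]
AᵀP(A−BK) = [1.2526 0.5575; 0.5575 0.2648]
P' = Q + AᵀP(A−BK) = [12.5026 5.0575; 5.0575 9.2648]
tr(P') = 21.7674


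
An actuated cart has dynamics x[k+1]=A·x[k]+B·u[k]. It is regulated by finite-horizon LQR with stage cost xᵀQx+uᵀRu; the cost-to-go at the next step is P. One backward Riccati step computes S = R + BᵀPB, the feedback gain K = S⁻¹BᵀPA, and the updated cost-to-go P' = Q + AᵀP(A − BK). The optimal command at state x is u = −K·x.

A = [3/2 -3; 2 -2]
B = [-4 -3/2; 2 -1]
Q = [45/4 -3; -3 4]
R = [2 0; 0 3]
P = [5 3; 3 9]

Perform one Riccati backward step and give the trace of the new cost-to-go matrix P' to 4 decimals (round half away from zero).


32.7120

BᵀP = [-14.0000 6.0000; -10.5000 -13.5000]
S = R + BᵀPB = [2 0; 0 3] + [68.0000 15.0000; 15.0000 29.2500] = [70.0000 15.0000; 15.0000 32.2500]
BᵀPA = [-9.0000 30.0000; -42.7500 58.5000]
K = S⁻¹·BᵀPA = [0.1727 0.0443; -1.4059 1.7934]
A−BK = [0.0819 -0.1328; 0.2487 -0.2952]
AᵀP(A−BK) = [6.7018 -8.4354; -8.4354 10.7601]
P' = Q + AᵀP(A−BK) = [17.9518 -11.4354; -11.4354 14.7601]
tr(P') = 32.7120


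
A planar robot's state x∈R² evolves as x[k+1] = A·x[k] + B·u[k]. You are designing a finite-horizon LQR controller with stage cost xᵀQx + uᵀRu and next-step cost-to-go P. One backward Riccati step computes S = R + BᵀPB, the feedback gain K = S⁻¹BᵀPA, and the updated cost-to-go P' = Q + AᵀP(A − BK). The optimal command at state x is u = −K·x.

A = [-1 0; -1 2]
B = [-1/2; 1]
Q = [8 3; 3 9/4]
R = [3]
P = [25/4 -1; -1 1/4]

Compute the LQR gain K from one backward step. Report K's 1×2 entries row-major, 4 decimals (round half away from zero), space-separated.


0.5806 0.2581

BᵀP = [-4.1250 0.7500]
S = R + BᵀPB = [3] + [2.8125] = [5.8125]
BᵀPA = [3.3750 1.5000]
K = S⁻¹·BᵀPA = [0.5806 0.2581]
A−BK = [-0.7097 0.1290; -1.5806 1.7419]
AᵀP(A−BK) = [2.5403 0.6290; 0.6290 0.6129]
P' = Q + AᵀP(A−BK) = [10.5403 3.6290; 3.6290 2.8629]
tr(P') = 13.4032


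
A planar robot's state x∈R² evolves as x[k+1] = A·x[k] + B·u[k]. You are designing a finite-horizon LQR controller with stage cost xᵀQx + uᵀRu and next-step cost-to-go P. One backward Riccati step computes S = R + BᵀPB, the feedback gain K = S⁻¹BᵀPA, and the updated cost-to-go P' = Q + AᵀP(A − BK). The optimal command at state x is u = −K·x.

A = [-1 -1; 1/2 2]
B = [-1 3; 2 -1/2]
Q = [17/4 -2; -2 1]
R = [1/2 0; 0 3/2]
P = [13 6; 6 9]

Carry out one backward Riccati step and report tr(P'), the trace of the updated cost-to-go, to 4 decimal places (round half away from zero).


BᵀP = [-1.0000 12.0000; 36.0000 13.5000]
S = R + BᵀPB = [1/2 0; 0 3/2] + [25.0000 -9.0000; -9.0000 101.2500] = [25.5000 -9.0000; -9.0000 102.7500]
BᵀPA = [7.0000 25.0000; -29.2500 -9.0000]
K = S⁻¹·BᵀPA = [0.1796 0.9798; -0.2689 -0.0018]
A−BK = [-0.0136 -0.0149; 0.0064 0.0396]
AᵀP(A−BK) = [0.1263 0.0898; 0.0898 0.4899]
P' = Q + AᵀP(A−BK) = [4.3763 -1.9102; -1.9102 1.4899]
tr(P') = 5.8662

5.8662


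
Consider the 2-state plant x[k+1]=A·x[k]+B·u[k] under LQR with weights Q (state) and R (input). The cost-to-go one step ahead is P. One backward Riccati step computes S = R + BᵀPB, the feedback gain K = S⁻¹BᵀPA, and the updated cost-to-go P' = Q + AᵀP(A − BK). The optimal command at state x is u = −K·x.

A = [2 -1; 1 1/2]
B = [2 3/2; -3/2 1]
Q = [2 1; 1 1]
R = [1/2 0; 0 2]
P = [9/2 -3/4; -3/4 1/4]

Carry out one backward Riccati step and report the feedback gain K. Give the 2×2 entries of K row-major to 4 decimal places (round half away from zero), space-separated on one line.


BᵀP = [10.1250 -1.8750; 6.0000 -0.8750]
S = R + BᵀPB = [1/2 0; 0 2] + [23.0625 13.3125; 13.3125 8.1250] = [23.5625 13.3125; 13.3125 10.1250]
BᵀPA = [18.3750 -11.0625; 11.1250 -6.4375]
K = S⁻¹·BᵀPA = [0.6185 -0.4288; 0.2855 -0.0720]
A−BK = [0.3347 -0.0344; 1.6423 -0.0713]
AᵀP(A−BK) = [0.7082 -0.1945; -0.1945 0.1052]
P' = Q + AᵀP(A−BK) = [2.7082 0.8055; 0.8055 1.1052]
tr(P') = 3.8134

0.6185 -0.4288 0.2855 -0.0720


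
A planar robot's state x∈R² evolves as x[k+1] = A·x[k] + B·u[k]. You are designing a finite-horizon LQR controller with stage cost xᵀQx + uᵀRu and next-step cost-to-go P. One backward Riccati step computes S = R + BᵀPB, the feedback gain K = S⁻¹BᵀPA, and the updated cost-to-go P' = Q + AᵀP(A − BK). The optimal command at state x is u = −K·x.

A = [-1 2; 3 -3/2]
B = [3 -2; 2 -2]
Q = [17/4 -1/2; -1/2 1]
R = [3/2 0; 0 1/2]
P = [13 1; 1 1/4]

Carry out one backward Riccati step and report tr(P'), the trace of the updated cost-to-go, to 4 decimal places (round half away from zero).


BᵀP = [41.0000 3.5000; -28.0000 -2.5000]
S = R + BᵀPB = [3/2 0; 0 1/2] + [130.0000 -89.0000; -89.0000 61.0000] = [131.5000 -89.0000; -89.0000 61.5000]
BᵀPA = [-30.5000 76.7500; 20.5000 -52.2500]
K = S⁻¹·BᵀPA = [-0.3083 0.4203; -0.1128 -0.2414]
A−BK = [-0.3008 0.2564; 3.3910 -2.8233]
AᵀP(A−BK) = [2.1598 -1.8581; -1.8581 1.6937]
P' = Q + AᵀP(A−BK) = [6.4098 -2.3581; -2.3581 2.6937]
tr(P') = 9.1035

9.1035


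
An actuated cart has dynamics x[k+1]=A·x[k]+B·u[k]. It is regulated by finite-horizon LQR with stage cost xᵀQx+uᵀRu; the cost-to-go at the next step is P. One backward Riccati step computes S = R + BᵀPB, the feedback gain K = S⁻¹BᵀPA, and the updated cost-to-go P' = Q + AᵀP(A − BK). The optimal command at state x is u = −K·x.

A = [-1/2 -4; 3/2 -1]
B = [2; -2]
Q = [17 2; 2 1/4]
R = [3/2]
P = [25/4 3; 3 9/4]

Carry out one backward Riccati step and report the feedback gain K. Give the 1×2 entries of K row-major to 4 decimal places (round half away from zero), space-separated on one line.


BᵀP = [6.5000 1.5000]
S = R + BᵀPB = [3/2] + [10.0000] = [11.5000]
BᵀPA = [-1.0000 -27.5000]
K = S⁻¹·BᵀPA = [-0.0870 -2.3913]
A−BK = [-0.3261 0.7826; 1.3261 -5.7826]
AᵀP(A−BK) = [2.0380 -9.7663; -9.7663 60.4891]
P' = Q + AᵀP(A−BK) = [19.0380 -7.7663; -7.7663 60.7391]
tr(P') = 79.7772

-0.0870 -2.3913


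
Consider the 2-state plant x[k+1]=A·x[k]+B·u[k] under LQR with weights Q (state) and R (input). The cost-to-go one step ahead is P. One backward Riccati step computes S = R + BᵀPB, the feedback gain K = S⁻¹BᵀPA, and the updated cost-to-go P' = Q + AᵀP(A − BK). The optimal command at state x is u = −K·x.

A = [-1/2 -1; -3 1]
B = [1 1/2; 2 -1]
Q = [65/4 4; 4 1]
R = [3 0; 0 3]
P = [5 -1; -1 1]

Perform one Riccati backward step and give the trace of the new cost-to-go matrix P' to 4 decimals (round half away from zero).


BᵀP = [3.0000 1.0000; 3.5000 -1.5000]
S = R + BᵀPB = [3 0; 0 3] + [5.0000 0.5000; 0.5000 3.2500] = [8.0000 0.5000; 0.5000 6.2500]
BᵀPA = [-4.5000 -2.0000; 2.7500 -5.0000]
K = S⁻¹·BᵀPA = [-0.5930 -0.2010; 0.4874 -0.7839]
A−BK = [-0.1508 -0.4070; -1.3266 0.6181]
AᵀP(A−BK) = [3.2412 -1.7487; -1.7487 3.6784]
P' = Q + AᵀP(A−BK) = [19.4912 2.2513; 2.2513 4.6784]
tr(P') = 24.1696

24.1696


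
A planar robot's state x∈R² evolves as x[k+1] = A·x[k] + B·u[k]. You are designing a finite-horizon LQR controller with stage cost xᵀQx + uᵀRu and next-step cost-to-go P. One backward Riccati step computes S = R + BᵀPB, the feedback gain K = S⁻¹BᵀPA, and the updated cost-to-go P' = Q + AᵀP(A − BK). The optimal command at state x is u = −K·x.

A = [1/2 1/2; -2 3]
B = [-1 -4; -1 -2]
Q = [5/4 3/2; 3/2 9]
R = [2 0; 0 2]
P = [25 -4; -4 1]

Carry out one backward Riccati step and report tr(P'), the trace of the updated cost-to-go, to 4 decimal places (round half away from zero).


BᵀP = [-21.0000 3.0000; -92.0000 14.0000]
S = R + BᵀPB = [2 0; 0 2] + [18.0000 78.0000; 78.0000 340.0000] = [20.0000 78.0000; 78.0000 342.0000]
BᵀPA = [-16.5000 -1.5000; -74.0000 -4.0000]
K = S⁻¹·BᵀPA = [0.1706 -0.2659; -0.2553 0.0489]
A−BK = [-0.3505 0.4299; -2.3399 2.8320]
AᵀP(A−BK) = [2.1739 -2.5152; -2.5152 3.0470]
P' = Q + AᵀP(A−BK) = [3.4239 -1.0152; -1.0152 12.0470]
tr(P') = 15.4709

15.4709


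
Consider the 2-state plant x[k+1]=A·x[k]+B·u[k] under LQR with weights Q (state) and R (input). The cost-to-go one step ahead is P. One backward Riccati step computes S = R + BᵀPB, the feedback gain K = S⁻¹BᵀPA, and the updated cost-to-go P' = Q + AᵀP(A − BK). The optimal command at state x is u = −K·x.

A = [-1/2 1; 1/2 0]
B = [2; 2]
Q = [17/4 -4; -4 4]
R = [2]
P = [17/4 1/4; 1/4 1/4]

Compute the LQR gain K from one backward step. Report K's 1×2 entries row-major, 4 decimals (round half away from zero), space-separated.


-0.1818 0.4091

BᵀP = [9.0000 1.0000]
S = R + BᵀPB = [2] + [20.0000] = [22.0000]
BᵀPA = [-4.0000 9.0000]
K = S⁻¹·BᵀPA = [-0.1818 0.4091]
A−BK = [-0.1364 0.1818; 0.8636 -0.8182]
AᵀP(A−BK) = [0.2727 -0.3636; -0.3636 0.5682]
P' = Q + AᵀP(A−BK) = [4.5227 -4.3636; -4.3636 4.5682]
tr(P') = 9.0909


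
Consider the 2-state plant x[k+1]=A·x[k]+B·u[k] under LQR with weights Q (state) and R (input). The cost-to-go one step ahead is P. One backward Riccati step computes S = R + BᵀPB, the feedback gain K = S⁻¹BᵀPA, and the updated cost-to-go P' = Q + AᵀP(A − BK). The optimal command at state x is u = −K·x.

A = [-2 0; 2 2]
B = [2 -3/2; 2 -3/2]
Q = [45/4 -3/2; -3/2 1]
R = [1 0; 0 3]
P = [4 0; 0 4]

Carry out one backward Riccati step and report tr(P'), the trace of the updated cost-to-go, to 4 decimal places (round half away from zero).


BᵀP = [8.0000 8.0000; -6.0000 -6.0000]
S = R + BᵀPB = [1 0; 0 3] + [32.0000 -24.0000; -24.0000 18.0000] = [33.0000 -24.0000; -24.0000 21.0000]
BᵀPA = [0.0000 16.0000; 0.0000 -12.0000]
K = S⁻¹·BᵀPA = [0.0000 0.4103; 0.0000 -0.1026]
A−BK = [-2.0000 -0.9744; 2.0000 1.0256]
AᵀP(A−BK) = [32.0000 16.0000; 16.0000 8.2051]
P' = Q + AᵀP(A−BK) = [43.2500 14.5000; 14.5000 9.2051]
tr(P') = 52.4551

52.4551


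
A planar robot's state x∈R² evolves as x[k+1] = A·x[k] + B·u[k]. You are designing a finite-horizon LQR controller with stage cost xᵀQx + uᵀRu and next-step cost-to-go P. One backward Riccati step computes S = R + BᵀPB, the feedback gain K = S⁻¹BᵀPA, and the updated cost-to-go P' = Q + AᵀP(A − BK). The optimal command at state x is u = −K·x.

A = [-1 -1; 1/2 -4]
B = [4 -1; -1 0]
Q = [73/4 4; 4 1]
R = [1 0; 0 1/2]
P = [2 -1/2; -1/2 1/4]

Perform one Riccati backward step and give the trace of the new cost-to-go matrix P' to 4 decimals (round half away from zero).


21.2904

BᵀP = [8.5000 -2.2500; -2.0000 0.5000]
S = R + BᵀPB = [1 0; 0 1/2] + [36.2500 -8.5000; -8.5000 2.0000] = [37.2500 -8.5000; -8.5000 2.5000]
BᵀPA = [-9.6250 0.5000; 2.2500 0.0000]
K = S⁻¹·BᵀPA = [-0.2365 0.0599; 0.0958 0.2036]
A−BK = [0.0419 -1.0359; 0.2635 -3.9401]
AᵀP(A−BK) = [0.0704 -0.1317; -0.1317 1.9701]
P' = Q + AᵀP(A−BK) = [18.3204 3.8683; 3.8683 2.9701]
tr(P') = 21.2904


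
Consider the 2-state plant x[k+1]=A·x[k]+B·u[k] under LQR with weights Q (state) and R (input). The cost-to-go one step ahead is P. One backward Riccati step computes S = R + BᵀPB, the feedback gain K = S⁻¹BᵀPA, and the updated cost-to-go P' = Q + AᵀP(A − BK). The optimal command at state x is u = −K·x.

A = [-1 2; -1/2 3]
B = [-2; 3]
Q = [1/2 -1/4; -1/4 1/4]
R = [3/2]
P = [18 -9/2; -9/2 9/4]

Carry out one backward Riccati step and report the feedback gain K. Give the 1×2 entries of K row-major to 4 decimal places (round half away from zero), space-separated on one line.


0.2817 -0.3503

BᵀP = [-49.5000 15.7500]
S = R + BᵀPB = [3/2] + [146.2500] = [147.7500]
BᵀPA = [41.6250 -51.7500]
K = S⁻¹·BᵀPA = [0.2817 -0.3503]
A−BK = [-0.4365 1.2995; -1.3452 4.0508]
AᵀP(A−BK) = [2.3357 -6.7957; -6.7957 20.1244]
P' = Q + AᵀP(A−BK) = [2.8357 -7.0457; -7.0457 20.3744]
tr(P') = 23.2100


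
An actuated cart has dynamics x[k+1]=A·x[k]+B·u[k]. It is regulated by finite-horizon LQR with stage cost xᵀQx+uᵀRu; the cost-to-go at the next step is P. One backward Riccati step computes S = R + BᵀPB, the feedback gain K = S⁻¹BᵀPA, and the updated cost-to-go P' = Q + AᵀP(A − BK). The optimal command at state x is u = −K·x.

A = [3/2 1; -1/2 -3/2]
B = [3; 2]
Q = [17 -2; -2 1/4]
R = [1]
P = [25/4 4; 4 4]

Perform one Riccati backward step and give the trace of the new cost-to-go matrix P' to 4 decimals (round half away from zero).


21.9907

BᵀP = [26.7500 20.0000]
S = R + BᵀPB = [1] + [120.2500] = [121.2500]
BᵀPA = [30.1250 -3.2500]
K = S⁻¹·BᵀPA = [0.2485 -0.0268]
A−BK = [0.7546 1.0804; -0.9969 -1.4464]
AᵀP(A−BK) = [1.5778 2.1825; 2.1825 3.1629]
P' = Q + AᵀP(A−BK) = [18.5778 0.1825; 0.1825 3.4129]
tr(P') = 21.9907


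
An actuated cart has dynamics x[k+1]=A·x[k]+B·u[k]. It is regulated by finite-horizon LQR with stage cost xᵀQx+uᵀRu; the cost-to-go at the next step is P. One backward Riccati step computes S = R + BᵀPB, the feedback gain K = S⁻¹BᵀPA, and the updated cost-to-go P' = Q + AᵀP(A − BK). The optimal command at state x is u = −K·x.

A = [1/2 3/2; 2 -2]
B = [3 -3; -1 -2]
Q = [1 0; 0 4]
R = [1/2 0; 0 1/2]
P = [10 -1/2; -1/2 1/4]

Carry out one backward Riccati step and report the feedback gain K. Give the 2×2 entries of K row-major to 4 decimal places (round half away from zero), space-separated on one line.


BᵀP = [30.5000 -1.7500; -29.0000 1.0000]
S = R + BᵀPB = [1/2 0; 0 1/2] + [93.2500 -88.0000; -88.0000 85.0000] = [93.7500 -88.0000; -88.0000 85.5000]
BᵀPA = [11.7500 49.2500; -12.5000 -45.5000]
K = S⁻¹·BᵀPA = [-0.3511 0.7616; -0.5076 0.2517]
A−BK = [0.0306 -0.0297; 0.6337 -0.7349]
AᵀP(A−BK) = [0.2808 -0.3025; -0.3025 0.4437]
P' = Q + AᵀP(A−BK) = [1.2808 -0.3025; -0.3025 4.4437]
tr(P') = 5.7246

-0.3511 0.7616 -0.5076 0.2517


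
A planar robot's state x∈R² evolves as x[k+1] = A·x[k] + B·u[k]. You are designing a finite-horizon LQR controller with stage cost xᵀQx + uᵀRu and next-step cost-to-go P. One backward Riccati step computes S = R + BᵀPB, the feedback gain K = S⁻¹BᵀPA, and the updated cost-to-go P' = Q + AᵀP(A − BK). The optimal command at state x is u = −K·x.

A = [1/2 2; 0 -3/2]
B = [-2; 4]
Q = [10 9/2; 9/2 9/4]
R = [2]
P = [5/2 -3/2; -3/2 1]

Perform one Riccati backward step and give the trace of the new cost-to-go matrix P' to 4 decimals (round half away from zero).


BᵀP = [-11.0000 7.0000]
S = R + BᵀPB = [2] + [50.0000] = [52.0000]
BᵀPA = [-5.5000 -32.5000]
K = S⁻¹·BᵀPA = [-0.1058 -0.6250]
A−BK = [0.2885 0.7500; 0.4231 1.0000]
AᵀP(A−BK) = [0.0433 0.1875; 0.1875 0.9375]
P' = Q + AᵀP(A−BK) = [10.0433 4.6875; 4.6875 3.1875]
tr(P') = 13.2308

13.2308


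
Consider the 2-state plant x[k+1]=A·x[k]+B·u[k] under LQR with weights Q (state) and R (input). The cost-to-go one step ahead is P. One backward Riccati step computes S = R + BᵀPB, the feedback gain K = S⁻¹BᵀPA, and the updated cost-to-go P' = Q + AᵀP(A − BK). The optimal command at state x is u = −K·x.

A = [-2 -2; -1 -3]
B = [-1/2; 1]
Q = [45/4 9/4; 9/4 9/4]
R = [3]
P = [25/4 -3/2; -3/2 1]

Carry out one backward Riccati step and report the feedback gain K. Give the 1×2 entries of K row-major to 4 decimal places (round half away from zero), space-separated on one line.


1.0619 0.5664

BᵀP = [-4.6250 1.7500]
S = R + BᵀPB = [3] + [4.0625] = [7.0625]
BᵀPA = [7.5000 4.0000]
K = S⁻¹·BᵀPA = [1.0619 0.5664]
A−BK = [-1.4690 -1.7168; -2.0619 -3.5664]
AᵀP(A−BK) = [12.0354 11.7522; 11.7522 13.7345]
P' = Q + AᵀP(A−BK) = [23.2854 14.0022; 14.0022 15.9845]
tr(P') = 39.2699


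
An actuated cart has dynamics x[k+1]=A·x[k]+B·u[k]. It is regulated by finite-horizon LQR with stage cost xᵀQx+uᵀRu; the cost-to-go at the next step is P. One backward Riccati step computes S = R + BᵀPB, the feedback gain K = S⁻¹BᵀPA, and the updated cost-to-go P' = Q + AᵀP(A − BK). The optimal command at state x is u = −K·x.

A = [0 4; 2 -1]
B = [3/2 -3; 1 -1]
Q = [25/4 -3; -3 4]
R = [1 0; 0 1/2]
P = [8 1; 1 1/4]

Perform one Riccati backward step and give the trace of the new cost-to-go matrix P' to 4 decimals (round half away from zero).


BᵀP = [13.0000 1.7500; -25.0000 -3.2500]
S = R + BᵀPB = [1 0; 0 1/2] + [21.2500 -40.7500; -40.7500 78.2500] = [22.2500 -40.7500; -40.7500 78.7500]
BᵀPA = [3.5000 50.2500; -6.5000 -96.7500]
K = S⁻¹·BᵀPA = [0.1173 0.1596; -0.0218 -1.1460]
A−BK = [-0.2415 0.3226; 1.8608 -2.3056]
AᵀP(A−BK) = [0.4475 -0.5075; -0.5075 1.3561]
P' = Q + AᵀP(A−BK) = [6.6975 -3.5075; -3.5075 5.3561]
tr(P') = 12.0535

12.0535


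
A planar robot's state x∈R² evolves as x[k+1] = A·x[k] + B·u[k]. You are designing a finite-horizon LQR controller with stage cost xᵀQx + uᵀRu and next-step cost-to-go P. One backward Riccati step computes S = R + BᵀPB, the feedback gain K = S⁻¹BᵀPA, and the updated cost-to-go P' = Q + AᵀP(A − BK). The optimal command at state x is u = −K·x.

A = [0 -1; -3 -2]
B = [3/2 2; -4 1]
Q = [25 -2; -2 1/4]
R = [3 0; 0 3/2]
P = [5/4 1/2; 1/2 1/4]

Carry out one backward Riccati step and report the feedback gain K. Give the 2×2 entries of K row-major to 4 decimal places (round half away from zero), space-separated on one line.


BᵀP = [-0.1250 -0.2500; 3.0000 1.2500]
S = R + BᵀPB = [3 0; 0 3/2] + [0.8125 -0.5000; -0.5000 7.2500] = [3.8125 -0.5000; -0.5000 8.7500]
BᵀPA = [0.7500 0.6250; -3.7500 -5.5000]
K = S⁻¹·BᵀPA = [0.1416 0.0821; -0.4205 -0.6239]
A−BK = [0.6286 0.1246; -2.0132 -1.0477]
AᵀP(A−BK) = [0.5670 0.5989; 0.5989 0.7673]
P' = Q + AᵀP(A−BK) = [25.5670 -1.4011; -1.4011 1.0173]
tr(P') = 26.5844

0.1416 0.0821 -0.4205 -0.6239


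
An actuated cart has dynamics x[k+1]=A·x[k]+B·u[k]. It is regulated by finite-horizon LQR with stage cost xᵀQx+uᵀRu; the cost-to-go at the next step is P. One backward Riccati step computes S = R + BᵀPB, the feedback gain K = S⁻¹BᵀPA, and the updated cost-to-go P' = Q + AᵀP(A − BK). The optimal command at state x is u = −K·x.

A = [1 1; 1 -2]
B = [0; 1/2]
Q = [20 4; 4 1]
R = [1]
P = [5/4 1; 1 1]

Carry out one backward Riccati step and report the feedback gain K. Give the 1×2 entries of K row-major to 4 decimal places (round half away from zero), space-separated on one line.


0.8000 -0.4000

BᵀP = [0.5000 0.5000]
S = R + BᵀPB = [1] + [0.2500] = [1.2500]
BᵀPA = [1.0000 -0.5000]
K = S⁻¹·BᵀPA = [0.8000 -0.4000]
A−BK = [1.0000 1.0000; 0.6000 -1.8000]
AᵀP(A−BK) = [3.4500 -1.3500; -1.3500 1.0500]
P' = Q + AᵀP(A−BK) = [23.4500 2.6500; 2.6500 2.0500]
tr(P') = 25.5000


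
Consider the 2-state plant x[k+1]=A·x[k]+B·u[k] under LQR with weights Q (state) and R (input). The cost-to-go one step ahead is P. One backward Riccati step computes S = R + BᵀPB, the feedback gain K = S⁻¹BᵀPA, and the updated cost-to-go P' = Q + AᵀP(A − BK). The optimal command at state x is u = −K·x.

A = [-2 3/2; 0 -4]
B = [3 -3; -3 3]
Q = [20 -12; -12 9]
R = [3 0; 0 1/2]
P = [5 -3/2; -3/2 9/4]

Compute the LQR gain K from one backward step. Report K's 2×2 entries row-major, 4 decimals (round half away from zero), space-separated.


BᵀP = [19.5000 -11.2500; -19.5000 11.2500]
S = R + BᵀPB = [3 0; 0 1/2] + [92.2500 -92.2500; -92.2500 92.2500] = [95.2500 -92.2500; -92.2500 92.7500]
BᵀPA = [-39.0000 74.2500; 39.0000 -74.2500]
K = S⁻¹·BᵀPA = [-0.0601 0.1145; 0.3607 -0.6867]
A−BK = [-0.7376 -0.9035; -1.2624 -1.5965]
AᵀP(A−BK) = [3.5884 4.2451; 4.2451 5.7642]
P' = Q + AᵀP(A−BK) = [23.5884 -7.7549; -7.7549 14.7642]
tr(P') = 38.3526

-0.0601 0.1145 0.3607 -0.6867


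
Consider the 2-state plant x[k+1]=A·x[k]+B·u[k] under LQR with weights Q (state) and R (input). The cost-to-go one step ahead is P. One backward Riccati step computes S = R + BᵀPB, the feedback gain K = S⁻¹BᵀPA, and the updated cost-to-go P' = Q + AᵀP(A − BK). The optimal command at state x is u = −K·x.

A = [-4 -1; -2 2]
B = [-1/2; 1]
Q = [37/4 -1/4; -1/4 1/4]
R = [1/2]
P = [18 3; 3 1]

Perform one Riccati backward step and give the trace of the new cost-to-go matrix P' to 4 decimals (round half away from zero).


BᵀP = [-6.0000 -0.5000]
S = R + BᵀPB = [1/2] + [2.5000] = [3.0000]
BᵀPA = [25.0000 5.0000]
K = S⁻¹·BᵀPA = [8.3333 1.6667]
A−BK = [0.1667 -0.1667; -10.3333 0.3333]
AᵀP(A−BK) = [131.6667 8.3333; 8.3333 1.6667]
P' = Q + AᵀP(A−BK) = [140.9167 8.0833; 8.0833 1.9167]
tr(P') = 142.8333

142.8333


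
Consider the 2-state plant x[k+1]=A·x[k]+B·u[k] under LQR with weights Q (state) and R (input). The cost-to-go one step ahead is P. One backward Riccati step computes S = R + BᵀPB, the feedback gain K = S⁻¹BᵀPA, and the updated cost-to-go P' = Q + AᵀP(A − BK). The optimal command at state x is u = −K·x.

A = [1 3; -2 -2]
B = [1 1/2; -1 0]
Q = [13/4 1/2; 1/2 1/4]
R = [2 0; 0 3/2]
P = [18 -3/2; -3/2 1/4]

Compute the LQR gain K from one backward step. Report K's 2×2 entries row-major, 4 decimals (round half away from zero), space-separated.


0.8017 2.1181 0.4473 1.3080

BᵀP = [19.5000 -1.7500; 9.0000 -0.7500]
S = R + BᵀPB = [2 0; 0 3/2] + [21.2500 9.7500; 9.7500 4.5000] = [23.2500 9.7500; 9.7500 6.0000]
BᵀPA = [23.0000 62.0000; 10.5000 28.5000]
K = S⁻¹·BᵀPA = [0.8017 2.1181; 0.4473 1.3080]
A−BK = [-0.0253 0.2278; -1.1983 0.1181]
AᵀP(A−BK) = [1.8650 4.5485; 4.5485 12.3966]
P' = Q + AᵀP(A−BK) = [5.1150 5.0485; 5.0485 12.6466]
tr(P') = 17.7616


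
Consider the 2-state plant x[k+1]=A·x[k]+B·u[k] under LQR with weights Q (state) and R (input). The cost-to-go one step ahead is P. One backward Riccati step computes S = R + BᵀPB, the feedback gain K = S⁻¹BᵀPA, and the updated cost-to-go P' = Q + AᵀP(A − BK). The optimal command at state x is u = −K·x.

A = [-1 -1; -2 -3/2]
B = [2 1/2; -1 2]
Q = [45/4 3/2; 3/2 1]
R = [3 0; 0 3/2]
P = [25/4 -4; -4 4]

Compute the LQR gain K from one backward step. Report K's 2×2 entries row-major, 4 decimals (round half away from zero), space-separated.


-0.1034 -0.1710 -0.7913 -0.6163

BᵀP = [16.5000 -12.0000; -4.8750 6.0000]
S = R + BᵀPB = [3 0; 0 3/2] + [45.0000 -15.7500; -15.7500 9.5625] = [48.0000 -15.7500; -15.7500 11.0625]
BᵀPA = [7.5000 1.5000; -7.1250 -4.1250]
K = S⁻¹·BᵀPA = [-0.1034 -0.1710; -0.7913 -0.6163]
A−BK = [-0.3976 -0.3499; -0.5209 -0.4384]
AᵀP(A−BK) = [1.3877 1.1412; 1.1412 0.9642]
P' = Q + AᵀP(A−BK) = [12.6377 2.6412; 2.6412 1.9642]
tr(P') = 14.6019


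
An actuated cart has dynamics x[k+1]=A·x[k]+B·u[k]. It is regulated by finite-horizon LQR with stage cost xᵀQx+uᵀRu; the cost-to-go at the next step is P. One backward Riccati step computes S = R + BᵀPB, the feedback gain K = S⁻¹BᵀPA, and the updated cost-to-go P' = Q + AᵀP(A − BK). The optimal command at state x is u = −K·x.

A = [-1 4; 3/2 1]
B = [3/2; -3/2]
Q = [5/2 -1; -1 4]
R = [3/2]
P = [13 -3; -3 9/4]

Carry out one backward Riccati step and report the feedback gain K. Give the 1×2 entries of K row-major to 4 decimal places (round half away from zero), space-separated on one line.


BᵀP = [24.0000 -7.8750]
S = R + BᵀPB = [3/2] + [47.8125] = [49.3125]
BᵀPA = [-35.8125 88.1250]
K = S⁻¹·BᵀPA = [-0.7262 1.7871]
A−BK = [0.0894 1.3194; 0.4106 3.6806]
AᵀP(A−BK) = [1.0542 0.3745; 0.3745 28.7643]
P' = Q + AᵀP(A−BK) = [3.5542 -0.6255; -0.6255 32.7643]
tr(P') = 36.3184

-0.7262 1.7871


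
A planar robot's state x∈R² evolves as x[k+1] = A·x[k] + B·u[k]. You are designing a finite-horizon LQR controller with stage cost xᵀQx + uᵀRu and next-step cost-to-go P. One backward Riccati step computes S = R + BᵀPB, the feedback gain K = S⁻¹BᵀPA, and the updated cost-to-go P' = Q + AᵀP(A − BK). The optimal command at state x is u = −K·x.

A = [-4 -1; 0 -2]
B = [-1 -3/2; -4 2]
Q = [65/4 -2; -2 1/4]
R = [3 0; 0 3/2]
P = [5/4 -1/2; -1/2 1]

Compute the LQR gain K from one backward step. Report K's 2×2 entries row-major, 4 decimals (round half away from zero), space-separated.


0.5050 0.4191 1.3793 0.0690

BᵀP = [0.7500 -3.5000; -2.8750 2.7500]
S = R + BᵀPB = [3 0; 0 3/2] + [13.2500 -8.1250; -8.1250 9.8125] = [16.2500 -8.1250; -8.1250 11.3125]
BᵀPA = [-3.0000 6.2500; 11.5000 -2.6250]
K = S⁻¹·BᵀPA = [0.5050 0.4191; 1.3793 0.0690]
A−BK = [-1.4260 -0.4775; -0.7385 -0.4615]
AᵀP(A−BK) = [5.6531 1.4642; 1.4642 0.8117]
P' = Q + AᵀP(A−BK) = [21.9031 -0.5358; -0.5358 1.0617]
tr(P') = 22.9647


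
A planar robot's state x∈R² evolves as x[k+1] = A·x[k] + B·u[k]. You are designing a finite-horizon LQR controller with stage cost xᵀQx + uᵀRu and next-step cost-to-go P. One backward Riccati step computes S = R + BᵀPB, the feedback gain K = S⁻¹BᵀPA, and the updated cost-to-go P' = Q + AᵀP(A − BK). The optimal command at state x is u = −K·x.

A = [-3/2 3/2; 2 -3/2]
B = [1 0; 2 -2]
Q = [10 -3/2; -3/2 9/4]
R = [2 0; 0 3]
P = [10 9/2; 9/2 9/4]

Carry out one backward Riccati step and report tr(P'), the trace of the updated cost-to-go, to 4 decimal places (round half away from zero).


BᵀP = [19.0000 9.0000; -9.0000 -4.5000]
S = R + BᵀPB = [2 0; 0 3] + [37.0000 -18.0000; -18.0000 9.0000] = [39.0000 -18.0000; -18.0000 12.0000]
BᵀPA = [-10.5000 15.0000; 4.5000 -6.7500]
K = S⁻¹·BᵀPA = [-0.3125 0.4063; -0.0938 0.0469]
A−BK = [-1.1875 1.0938; 2.4375 -2.2188]
AᵀP(A−BK) = [1.6406 -1.5703; -1.5703 1.5352]
P' = Q + AᵀP(A−BK) = [11.6406 -3.0703; -3.0703 3.7852]
tr(P') = 15.4258

15.4258


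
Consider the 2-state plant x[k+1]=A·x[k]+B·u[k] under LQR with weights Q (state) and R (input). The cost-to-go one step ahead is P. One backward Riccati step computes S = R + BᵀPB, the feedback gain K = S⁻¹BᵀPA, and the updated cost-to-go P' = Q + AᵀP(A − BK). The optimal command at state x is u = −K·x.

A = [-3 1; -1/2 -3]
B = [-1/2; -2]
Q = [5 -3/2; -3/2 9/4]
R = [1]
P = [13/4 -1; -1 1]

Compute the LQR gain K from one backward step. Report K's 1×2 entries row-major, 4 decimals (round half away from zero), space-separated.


-0.0984 1.2787

BᵀP = [0.3750 -1.5000]
S = R + BᵀPB = [1] + [2.8125] = [3.8125]
BᵀPA = [-0.3750 4.8750]
K = S⁻¹·BᵀPA = [-0.0984 1.2787]
A−BK = [-3.0492 1.6393; -0.6967 -0.4426]
AᵀP(A−BK) = [26.4631 -16.2705; -16.2705 12.0164]
P' = Q + AᵀP(A−BK) = [31.4631 -17.7705; -17.7705 14.2664]
tr(P') = 45.7295
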